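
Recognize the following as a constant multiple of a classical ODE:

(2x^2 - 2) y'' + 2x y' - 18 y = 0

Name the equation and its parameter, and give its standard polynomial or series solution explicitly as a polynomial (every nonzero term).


All three coefficients share the factor -2; dividing through by -2 gives  (1 - x^2) y'' - x y' + 9 y = 0.
This matches the Chebyshev equation (1 - x^2) y'' - x y' + n^2 y = 0 (note the -x y' term, not -2x y') with n^2 = 9, so n = 3; the polynomial solution is T_3(x).
With y = sum_k a_k x^k, matching x^k gives (k+2)(k+1) a_{k+2} = (k^2 - n^2) a_k = (k - 3)(k + 3) a_k. The right side vanishes at k = 3, so the series with the parity of 3 terminates at degree 3.
Standard normalization: leading coefficient of T_n is 2^(n-1), so a_3 = 2^2 = 4. Work downward with a_k = (k+1)(k+2) a_{k+2} / ((k - 3)(k + 3)):
  a_1 = (2)(3)(4) / ((1 - 3)(1 + 3)) = 24/(-8) = -3
Hence T_3(x) = 4 x^3 - 3 x.

T_3(x); series = 4 x^3 - 3 x


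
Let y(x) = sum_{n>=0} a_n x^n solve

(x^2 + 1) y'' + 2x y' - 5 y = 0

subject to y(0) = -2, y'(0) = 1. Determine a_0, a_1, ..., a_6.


Ansatz: y(x) = sum_{n>=0} a_n x^n, so y'(x) = sum_{n>=1} n a_n x^(n-1) and y''(x) = sum_{n>=2} n(n-1) a_n x^(n-2).
Substitute into P(x) y'' + Q(x) y' + R(x) y = 0 with P(x) = x^2 + 1, Q(x) = 2x, R(x) = -5, and match powers of x.
Initial conditions: a_0 = -2, a_1 = 1.
Setting the coefficient of each power of x to zero and solving order by order (substituting the coefficients already found):
  x^0: 2 a_2 - 5 a_0 = 0  ->  2 a_2 = 5 a_0 = -10  ->  a_2 = -5
  x^1: 6 a_3 - 3 a_1 = 0  ->  6 a_3 = 3 a_1 = 3  ->  a_3 = 1/2
  x^2: 12 a_4 + a_2 = 0  ->  12 a_4 = -a_2 = 5  ->  a_4 = 5/12
  x^3: 20 a_5 + 7 a_3 = 0  ->  20 a_5 = -7 a_3 = -7/2  ->  a_5 = -7/40
  x^4: 30 a_6 + 15 a_4 = 0  ->  30 a_6 = -15 a_4 = -25/4  ->  a_6 = -5/24
Truncated series: y(x) = -2 + x - 5 x^2 + (1/2) x^3 + (5/12) x^4 - (7/40) x^5 - (5/24) x^6 + O(x^7).

a_0 = -2; a_1 = 1; a_2 = -5; a_3 = 1/2; a_4 = 5/12; a_5 = -7/40; a_6 = -5/24


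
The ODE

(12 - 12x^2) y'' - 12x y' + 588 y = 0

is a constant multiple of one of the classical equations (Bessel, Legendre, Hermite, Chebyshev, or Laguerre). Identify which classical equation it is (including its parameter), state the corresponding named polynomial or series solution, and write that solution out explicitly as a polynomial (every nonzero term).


All three coefficients share the factor 12; dividing through by 12 gives  (1 - x^2) y'' - x y' + 49 y = 0.
This matches the Chebyshev equation (1 - x^2) y'' - x y' + n^2 y = 0 (note the -x y' term, not -2x y') with n^2 = 49, so n = 7; the polynomial solution is T_7(x).
With y = sum_k a_k x^k, matching x^k gives (k+2)(k+1) a_{k+2} = (k^2 - n^2) a_k = (k - 7)(k + 7) a_k. The right side vanishes at k = 7, so the series with the parity of 7 terminates at degree 7.
Standard normalization: leading coefficient of T_n is 2^(n-1), so a_7 = 2^6 = 64. Work downward with a_k = (k+1)(k+2) a_{k+2} / ((k - 7)(k + 7)):
  a_5 = (6)(7)(64) / ((5 - 7)(5 + 7)) = 2688/(-24) = -112
  a_3 = (4)(5)(-112) / ((3 - 7)(3 + 7)) = -2240/(-40) = 56
  a_1 = (2)(3)(56) / ((1 - 7)(1 + 7)) = 336/(-48) = -7
Hence T_7(x) = 64 x^7 - 112 x^5 + 56 x^3 - 7 x.

T_7(x); series = 64 x^7 - 112 x^5 + 56 x^3 - 7 x


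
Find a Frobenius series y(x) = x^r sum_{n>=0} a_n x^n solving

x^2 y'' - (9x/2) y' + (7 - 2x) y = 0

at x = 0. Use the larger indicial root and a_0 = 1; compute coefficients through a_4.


Write in Frobenius form y'' + (p(x)/x) y' + (q(x)/x^2) y = 0:
  p(x) = -9/2,  q(x) = 7 - 2x.
Indicial equation: r(r-1) + (-9/2) r + (7) = 0 -> roots r_1 = 7/2, r_2 = 2.
Take r = r_1 = 7/2. Let y(x) = x^r sum_{n>=0} a_n x^n with a_0 = 1.
Substitute y = x^r sum a_n x^n and match x^{r+n}. The recurrence is
  D(n) a_n - 2 a_{n-1} = 0,  where D(n) = (r+n)(r+n-1) + (-9/2)(r+n) + (7).
  a_n = 2 / D(n) * a_{n-1}.
Since the indicial polynomial factors as (r - r_1)(r - r_2), D(n) = (r_1 + n - r_1)(r_1 + n - r_2) = n(n + 3/2).
Evaluating step by step (a_0 = 1):
  n = 1: D(1) = 1(1 + 3/2) = 5/2; numerator = 2(1) = 2; a_1 = (2)/(5/2) = 4/5
  n = 2: D(2) = 2(2 + 3/2) = 7; numerator = 2(4/5) = 8/5; a_2 = (8/5)/(7) = 8/35
  n = 3: D(3) = 3(3 + 3/2) = 27/2; numerator = 2(8/35) = 16/35; a_3 = (16/35)/(27/2) = 32/945
  n = 4: D(4) = 4(4 + 3/2) = 22; numerator = 2(32/945) = 64/945; a_4 = (64/945)/(22) = 32/10395

r = 7/2; a_0 = 1; a_1 = 4/5; a_2 = 8/35; a_3 = 32/945; a_4 = 32/10395


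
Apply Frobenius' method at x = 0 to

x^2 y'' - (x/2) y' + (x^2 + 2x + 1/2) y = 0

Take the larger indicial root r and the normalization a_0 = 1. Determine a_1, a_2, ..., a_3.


Write in Frobenius form y'' + (p(x)/x) y' + (q(x)/x^2) y = 0:
  p(x) = -1/2,  q(x) = x^2 + 2x + 1/2.
Indicial equation: r(r-1) + (-1/2) r + (1/2) = 0 -> roots r_1 = 1, r_2 = 1/2.
Take r = r_1 = 1. Let y(x) = x^r sum_{n>=0} a_n x^n with a_0 = 1.
Substitute y = x^r sum a_n x^n and match x^{r+n}. The recurrence is
  D(n) a_n + 2 a_{n-1} + 1 a_{n-2} = 0,  where D(n) = (r+n)(r+n-1) + (-1/2)(r+n) + (1/2).
  a_n = [-2 a_{n-1} - 1 a_{n-2}] / D(n).
Since the indicial polynomial factors as (r - r_1)(r - r_2), D(n) = (r_1 + n - r_1)(r_1 + n - r_2) = n(n + 1/2).
Evaluating step by step (a_0 = 1):
  n = 1: D(1) = 1(1 + 1/2) = 3/2; numerator = -2(1) = -2; a_1 = (-2)/(3/2) = -4/3
  n = 2: D(2) = 2(2 + 1/2) = 5; numerator = -2(-4/3) - 1(1) = 5/3; a_2 = (5/3)/(5) = 1/3
  n = 3: D(3) = 3(3 + 1/2) = 21/2; numerator = -2(1/3) - 1(-4/3) = 2/3; a_3 = (2/3)/(21/2) = 4/63

r = 1; a_0 = 1; a_1 = -4/3; a_2 = 1/3; a_3 = 4/63


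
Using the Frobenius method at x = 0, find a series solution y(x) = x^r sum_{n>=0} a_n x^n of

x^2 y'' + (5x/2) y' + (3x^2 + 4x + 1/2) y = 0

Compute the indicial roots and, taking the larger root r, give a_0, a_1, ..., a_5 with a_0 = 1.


Write in Frobenius form y'' + (p(x)/x) y' + (q(x)/x^2) y = 0:
  p(x) = 5/2,  q(x) = 3x^2 + 4x + 1/2.
Indicial equation: r(r-1) + (5/2) r + (1/2) = 0 -> roots r_1 = -1/2, r_2 = -1.
Take r = r_1 = -1/2. Let y(x) = x^r sum_{n>=0} a_n x^n with a_0 = 1.
Substitute y = x^r sum a_n x^n and match x^{r+n}. The recurrence is
  D(n) a_n + 4 a_{n-1} + 3 a_{n-2} = 0,  where D(n) = (r+n)(r+n-1) + (5/2)(r+n) + (1/2).
  a_n = [-4 a_{n-1} - 3 a_{n-2}] / D(n).
Since the indicial polynomial factors as (r - r_1)(r - r_2), D(n) = (r_1 + n - r_1)(r_1 + n - r_2) = n(n + 1/2).
Evaluating step by step (a_0 = 1):
  n = 1: D(1) = 1(1 + 1/2) = 3/2; numerator = -4(1) = -4; a_1 = (-4)/(3/2) = -8/3
  n = 2: D(2) = 2(2 + 1/2) = 5; numerator = -4(-8/3) - 3(1) = 23/3; a_2 = (23/3)/(5) = 23/15
  n = 3: D(3) = 3(3 + 1/2) = 21/2; numerator = -4(23/15) - 3(-8/3) = 28/15; a_3 = (28/15)/(21/2) = 8/45
  n = 4: D(4) = 4(4 + 1/2) = 18; numerator = -4(8/45) - 3(23/15) = -239/45; a_4 = (-239/45)/(18) = -239/810
  n = 5: D(5) = 5(5 + 1/2) = 55/2; numerator = -4(-239/810) - 3(8/45) = 262/405; a_5 = (262/405)/(55/2) = 524/22275

r = -1/2; a_0 = 1; a_1 = -8/3; a_2 = 23/15; a_3 = 8/45; a_4 = -239/810; a_5 = 524/22275


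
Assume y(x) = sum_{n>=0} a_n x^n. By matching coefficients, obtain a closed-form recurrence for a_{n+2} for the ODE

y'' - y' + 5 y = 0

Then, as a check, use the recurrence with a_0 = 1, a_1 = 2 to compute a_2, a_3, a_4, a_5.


Substitute y = sum_n a_n x^n.
y''(x) has coefficient (n+2)(n+1) a_{n+2} at x^n;
-y'(x) has coefficient -(n+1) a_{n+1} at x^n;
5 y(x) has coefficient 5 a_n at x^n.
Matching x^n: (n+2)(n+1) a_{n+2} - (n+1) a_{n+1} + 5 a_n = 0.
Thus a_{n+2} = [(n+1) a_{n+1} - 5 a_n] / ((n+1)(n+2)).

Check with a_0 = 1, a_1 = 2 (apply the recurrence for n = 0, 1, 2, 3): a_0 = 1, a_1 = 2, a_2 = -3/2, a_3 = -13/6, a_4 = 1/12, a_5 = 67/120.

a_(n+2) = [(n+1) a_(n+1) - 5 a_n] / ((n+1)(n+2)); check: a_0 = 1, a_1 = 2, a_2 = -3/2, a_3 = -13/6, a_4 = 1/12, a_5 = 67/120


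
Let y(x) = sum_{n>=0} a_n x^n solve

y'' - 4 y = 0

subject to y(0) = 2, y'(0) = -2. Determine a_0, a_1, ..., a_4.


Ansatz: y(x) = sum_{n>=0} a_n x^n, so y'(x) = sum_{n>=1} n a_n x^(n-1) and y''(x) = sum_{n>=2} n(n-1) a_n x^(n-2).
Substitute into P(x) y'' + Q(x) y' + R(x) y = 0 with P(x) = 1, Q(x) = 0, R(x) = -4, and match powers of x.
Initial conditions: a_0 = 2, a_1 = -2.
Setting the coefficient of each power of x to zero and solving order by order (substituting the coefficients already found):
  x^0: 2 a_2 - 4 a_0 = 0  ->  2 a_2 = 4 a_0 = 8  ->  a_2 = 4
  x^1: 6 a_3 - 4 a_1 = 0  ->  6 a_3 = 4 a_1 = -8  ->  a_3 = -4/3
  x^2: 12 a_4 - 4 a_2 = 0  ->  12 a_4 = 4 a_2 = 16  ->  a_4 = 4/3
Truncated series: y(x) = 2 - 2 x + 4 x^2 - (4/3) x^3 + (4/3) x^4 + O(x^5).

a_0 = 2; a_1 = -2; a_2 = 4; a_3 = -4/3; a_4 = 4/3


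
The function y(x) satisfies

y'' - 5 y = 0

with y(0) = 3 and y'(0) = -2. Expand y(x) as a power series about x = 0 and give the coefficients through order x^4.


Ansatz: y(x) = sum_{n>=0} a_n x^n, so y'(x) = sum_{n>=1} n a_n x^(n-1) and y''(x) = sum_{n>=2} n(n-1) a_n x^(n-2).
Substitute into P(x) y'' + Q(x) y' + R(x) y = 0 with P(x) = 1, Q(x) = 0, R(x) = -5, and match powers of x.
Initial conditions: a_0 = 3, a_1 = -2.
Setting the coefficient of each power of x to zero and solving order by order (substituting the coefficients already found):
  x^0: 2 a_2 - 5 a_0 = 0  ->  2 a_2 = 5 a_0 = 15  ->  a_2 = 15/2
  x^1: 6 a_3 - 5 a_1 = 0  ->  6 a_3 = 5 a_1 = -10  ->  a_3 = -5/3
  x^2: 12 a_4 - 5 a_2 = 0  ->  12 a_4 = 5 a_2 = 75/2  ->  a_4 = 25/8
Truncated series: y(x) = 3 - 2 x + (15/2) x^2 - (5/3) x^3 + (25/8) x^4 + O(x^5).

a_0 = 3; a_1 = -2; a_2 = 15/2; a_3 = -5/3; a_4 = 25/8


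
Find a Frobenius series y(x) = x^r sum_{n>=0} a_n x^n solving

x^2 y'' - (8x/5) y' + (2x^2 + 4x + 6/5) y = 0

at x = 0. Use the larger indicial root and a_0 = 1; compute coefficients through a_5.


Write in Frobenius form y'' + (p(x)/x) y' + (q(x)/x^2) y = 0:
  p(x) = -8/5,  q(x) = 2x^2 + 4x + 6/5.
Indicial equation: r(r-1) + (-8/5) r + (6/5) = 0 -> roots r_1 = 2, r_2 = 3/5.
Take r = r_1 = 2. Let y(x) = x^r sum_{n>=0} a_n x^n with a_0 = 1.
Substitute y = x^r sum a_n x^n and match x^{r+n}. The recurrence is
  D(n) a_n + 4 a_{n-1} + 2 a_{n-2} = 0,  where D(n) = (r+n)(r+n-1) + (-8/5)(r+n) + (6/5).
  a_n = [-4 a_{n-1} - 2 a_{n-2}] / D(n).
Since the indicial polynomial factors as (r - r_1)(r - r_2), D(n) = (r_1 + n - r_1)(r_1 + n - r_2) = n(n + 7/5).
Evaluating step by step (a_0 = 1):
  n = 1: D(1) = 1(1 + 7/5) = 12/5; numerator = -4(1) = -4; a_1 = (-4)/(12/5) = -5/3
  n = 2: D(2) = 2(2 + 7/5) = 34/5; numerator = -4(-5/3) - 2(1) = 14/3; a_2 = (14/3)/(34/5) = 35/51
  n = 3: D(3) = 3(3 + 7/5) = 66/5; numerator = -4(35/51) - 2(-5/3) = 10/17; a_3 = (10/17)/(66/5) = 25/561
  n = 4: D(4) = 4(4 + 7/5) = 108/5; numerator = -4(25/561) - 2(35/51) = -290/187; a_4 = (-290/187)/(108/5) = -725/10098
  n = 5: D(5) = 5(5 + 7/5) = 32; numerator = -4(-725/10098) - 2(25/561) = 1000/5049; a_5 = (1000/5049)/(32) = 125/20196

r = 2; a_0 = 1; a_1 = -5/3; a_2 = 35/51; a_3 = 25/561; a_4 = -725/10098; a_5 = 125/20196


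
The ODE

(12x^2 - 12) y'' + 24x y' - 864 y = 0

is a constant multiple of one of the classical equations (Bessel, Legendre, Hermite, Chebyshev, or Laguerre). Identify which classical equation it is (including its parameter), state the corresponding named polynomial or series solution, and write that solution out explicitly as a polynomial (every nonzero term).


All three coefficients share the factor -12; dividing through by -12 gives  (1 - x^2) y'' - 2x y' + 72 y = 0.
This matches the Legendre equation (1 - x^2) y'' - 2x y' + n(n+1) y = 0 (note the -2x y' term) with n(n+1) = 72, so n = 8; the polynomial solution is P_8(x).
With y = sum_k a_k x^k, matching x^k gives (k+2)(k+1) a_{k+2} = [k(k+1) - n(n+1)] a_k = (k - 8)(k + 9) a_k. The right side vanishes at k = 8, so the series with the parity of 8 terminates at degree 8.
Standard normalization (P_n(1) = 1): leading coefficient (2n)!/(2^n (n!)^2) = 20922789888000/(256*1625702400) = 6435/128, so a_8 = 6435/128. Work downward with a_k = (k+1)(k+2) a_{k+2} / ((k - 8)(k + 9)):
  a_6 = (7)(8)(6435/128) / ((6 - 8)(6 + 9)) = (45045/16)/(-30) = -3003/32
  a_4 = (5)(6)(-3003/32) / ((4 - 8)(4 + 9)) = (-45045/16)/(-52) = 3465/64
  a_2 = (3)(4)(3465/64) / ((2 - 8)(2 + 9)) = (10395/16)/(-66) = -315/32
  a_0 = (1)(2)(-315/32) / ((0 - 8)(0 + 9)) = (-315/16)/(-72) = 35/128
Hence P_8(x) = 6435 x^8/128 - 3003 x^6/32 + 3465 x^4/64 - 315 x^2/32 + 35/128.

P_8(x); series = 6435 x^8/128 - 3003 x^6/32 + 3465 x^4/64 - 315 x^2/32 + 35/128


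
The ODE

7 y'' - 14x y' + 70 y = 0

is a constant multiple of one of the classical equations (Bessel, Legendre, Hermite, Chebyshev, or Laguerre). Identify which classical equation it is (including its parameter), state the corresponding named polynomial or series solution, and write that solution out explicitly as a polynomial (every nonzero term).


All three coefficients share the factor 7; dividing through by 7 gives  y'' - 2x y' + 10 y = 0.
This matches the Hermite equation y'' - 2x y' + 2n y = 0 with 2n = 10, so n = 5; the polynomial solution is H_5(x).
With y = sum_k a_k x^k, matching x^k gives (k+2)(k+1) a_{k+2} = 2(k - n) a_k = 2(k - 5) a_k. The right side vanishes at k = 5, so the series with the parity of 5 terminates at degree 5.
Standard normalization: leading coefficient of H_n is 2^n, so a_5 = 2^5 = 32. Work downward with a_k = (k+1)(k+2) a_{k+2} / (2(k - n)):
  a_3 = (4)(5)(32) / (2(3 - 5)) = 640/(-4) = -160
  a_1 = (2)(3)(-160) / (2(1 - 5)) = -960/(-8) = 120
Hence H_5(x) = 32 x^5 - 160 x^3 + 120 x.

H_5(x); series = 32 x^5 - 160 x^3 + 120 x


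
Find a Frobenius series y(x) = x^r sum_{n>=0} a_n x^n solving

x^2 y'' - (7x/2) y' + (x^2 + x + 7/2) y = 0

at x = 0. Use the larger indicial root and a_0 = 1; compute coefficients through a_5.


Write in Frobenius form y'' + (p(x)/x) y' + (q(x)/x^2) y = 0:
  p(x) = -7/2,  q(x) = x^2 + x + 7/2.
Indicial equation: r(r-1) + (-7/2) r + (7/2) = 0 -> roots r_1 = 7/2, r_2 = 1.
Take r = r_1 = 7/2. Let y(x) = x^r sum_{n>=0} a_n x^n with a_0 = 1.
Substitute y = x^r sum a_n x^n and match x^{r+n}. The recurrence is
  D(n) a_n + 1 a_{n-1} + 1 a_{n-2} = 0,  where D(n) = (r+n)(r+n-1) + (-7/2)(r+n) + (7/2).
  a_n = [-1 a_{n-1} - 1 a_{n-2}] / D(n).
Since the indicial polynomial factors as (r - r_1)(r - r_2), D(n) = (r_1 + n - r_1)(r_1 + n - r_2) = n(n + 5/2).
Evaluating step by step (a_0 = 1):
  n = 1: D(1) = 1(1 + 5/2) = 7/2; numerator = -1(1) = -1; a_1 = (-1)/(7/2) = -2/7
  n = 2: D(2) = 2(2 + 5/2) = 9; numerator = -1(-2/7) - 1(1) = -5/7; a_2 = (-5/7)/(9) = -5/63
  n = 3: D(3) = 3(3 + 5/2) = 33/2; numerator = -1(-5/63) - 1(-2/7) = 23/63; a_3 = (23/63)/(33/2) = 46/2079
  n = 4: D(4) = 4(4 + 5/2) = 26; numerator = -1(46/2079) - 1(-5/63) = 17/297; a_4 = (17/297)/(26) = 17/7722
  n = 5: D(5) = 5(5 + 5/2) = 75/2; numerator = -1(17/7722) - 1(46/2079) = -1315/54054; a_5 = (-1315/54054)/(75/2) = -263/405405

r = 7/2; a_0 = 1; a_1 = -2/7; a_2 = -5/63; a_3 = 46/2079; a_4 = 17/7722; a_5 = -263/405405


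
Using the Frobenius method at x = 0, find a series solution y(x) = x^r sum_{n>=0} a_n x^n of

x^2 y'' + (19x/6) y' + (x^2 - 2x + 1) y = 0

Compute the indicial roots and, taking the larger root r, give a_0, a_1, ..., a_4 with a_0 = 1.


Write in Frobenius form y'' + (p(x)/x) y' + (q(x)/x^2) y = 0:
  p(x) = 19/6,  q(x) = x^2 - 2x + 1.
Indicial equation: r(r-1) + (19/6) r + (1) = 0 -> roots r_1 = -2/3, r_2 = -3/2.
Take r = r_1 = -2/3. Let y(x) = x^r sum_{n>=0} a_n x^n with a_0 = 1.
Substitute y = x^r sum a_n x^n and match x^{r+n}. The recurrence is
  D(n) a_n - 2 a_{n-1} + 1 a_{n-2} = 0,  where D(n) = (r+n)(r+n-1) + (19/6)(r+n) + (1).
  a_n = [2 a_{n-1} - 1 a_{n-2}] / D(n).
Since the indicial polynomial factors as (r - r_1)(r - r_2), D(n) = (r_1 + n - r_1)(r_1 + n - r_2) = n(n + 5/6).
Evaluating step by step (a_0 = 1):
  n = 1: D(1) = 1(1 + 5/6) = 11/6; numerator = 2(1) = 2; a_1 = (2)/(11/6) = 12/11
  n = 2: D(2) = 2(2 + 5/6) = 17/3; numerator = 2(12/11) - 1(1) = 13/11; a_2 = (13/11)/(17/3) = 39/187
  n = 3: D(3) = 3(3 + 5/6) = 23/2; numerator = 2(39/187) - 1(12/11) = -126/187; a_3 = (-126/187)/(23/2) = -252/4301
  n = 4: D(4) = 4(4 + 5/6) = 58/3; numerator = 2(-252/4301) - 1(39/187) = -1401/4301; a_4 = (-1401/4301)/(58/3) = -4203/249458

r = -2/3; a_0 = 1; a_1 = 12/11; a_2 = 39/187; a_3 = -252/4301; a_4 = -4203/249458


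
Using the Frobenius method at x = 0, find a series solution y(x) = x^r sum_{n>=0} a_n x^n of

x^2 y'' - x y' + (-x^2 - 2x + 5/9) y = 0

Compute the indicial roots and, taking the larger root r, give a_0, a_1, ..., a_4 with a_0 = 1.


Write in Frobenius form y'' + (p(x)/x) y' + (q(x)/x^2) y = 0:
  p(x) = -1,  q(x) = -x^2 - 2x + 5/9.
Indicial equation: r(r-1) + (-1) r + (5/9) = 0 -> roots r_1 = 5/3, r_2 = 1/3.
Take r = r_1 = 5/3. Let y(x) = x^r sum_{n>=0} a_n x^n with a_0 = 1.
Substitute y = x^r sum a_n x^n and match x^{r+n}. The recurrence is
  D(n) a_n - 2 a_{n-1} - 1 a_{n-2} = 0,  where D(n) = (r+n)(r+n-1) + (-1)(r+n) + (5/9).
  a_n = [2 a_{n-1} + 1 a_{n-2}] / D(n).
Since the indicial polynomial factors as (r - r_1)(r - r_2), D(n) = (r_1 + n - r_1)(r_1 + n - r_2) = n(n + 4/3).
Evaluating step by step (a_0 = 1):
  n = 1: D(1) = 1(1 + 4/3) = 7/3; numerator = 2(1) = 2; a_1 = (2)/(7/3) = 6/7
  n = 2: D(2) = 2(2 + 4/3) = 20/3; numerator = 2(6/7) + 1(1) = 19/7; a_2 = (19/7)/(20/3) = 57/140
  n = 3: D(3) = 3(3 + 4/3) = 13; numerator = 2(57/140) + 1(6/7) = 117/70; a_3 = (117/70)/(13) = 9/70
  n = 4: D(4) = 4(4 + 4/3) = 64/3; numerator = 2(9/70) + 1(57/140) = 93/140; a_4 = (93/140)/(64/3) = 279/8960

r = 5/3; a_0 = 1; a_1 = 6/7; a_2 = 57/140; a_3 = 9/70; a_4 = 279/8960


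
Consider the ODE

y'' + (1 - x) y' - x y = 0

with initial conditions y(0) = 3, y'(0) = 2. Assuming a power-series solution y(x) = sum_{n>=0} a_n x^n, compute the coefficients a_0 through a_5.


Ansatz: y(x) = sum_{n>=0} a_n x^n, so y'(x) = sum_{n>=1} n a_n x^(n-1) and y''(x) = sum_{n>=2} n(n-1) a_n x^(n-2).
Substitute into P(x) y'' + Q(x) y' + R(x) y = 0 with P(x) = 1, Q(x) = 1 - x, R(x) = -x, and match powers of x.
Initial conditions: a_0 = 3, a_1 = 2.
Setting the coefficient of each power of x to zero and solving order by order (substituting the coefficients already found):
  x^0: 2 a_2 + a_1 = 0  ->  2 a_2 = -a_1 = -2  ->  a_2 = -1
  x^1: 6 a_3 + 2 a_2 - a_1 - a_0 = 0  ->  6 a_3 = -2 a_2 + a_1 + a_0 = 7  ->  a_3 = 7/6
  x^2: 12 a_4 + 3 a_3 - 2 a_2 - a_1 = 0  ->  12 a_4 = -3 a_3 + 2 a_2 + a_1 = -7/2  ->  a_4 = -7/24
  x^3: 20 a_5 + 4 a_4 - 3 a_3 - a_2 = 0  ->  20 a_5 = -4 a_4 + 3 a_3 + a_2 = 11/3  ->  a_5 = 11/60
Truncated series: y(x) = 3 + 2 x - x^2 + (7/6) x^3 - (7/24) x^4 + (11/60) x^5 + O(x^6).

a_0 = 3; a_1 = 2; a_2 = -1; a_3 = 7/6; a_4 = -7/24; a_5 = 11/60


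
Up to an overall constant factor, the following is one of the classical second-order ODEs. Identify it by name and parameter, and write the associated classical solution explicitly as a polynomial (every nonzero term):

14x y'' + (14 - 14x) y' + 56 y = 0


All three coefficients share the factor 14; dividing through by 14 gives  x y'' + (1 - x) y' + 4 y = 0.
This matches the Laguerre equation x y'' + (1 - x) y' + n y = 0 with n = 4; the polynomial solution is L_4(x).
With y = sum_k a_k x^k, matching x^k gives (k+1)k a_{k+1} + (k+1) a_{k+1} - k a_k + n a_k = 0, i.e. (k+1)^2 a_{k+1} = (k - n) a_k = (k - 4) a_k. The right side vanishes at k = 4, so the series terminates at degree 4.
Standard normalization L_n(0) = 1 gives a_0 = 1. Work upward with a_{k+1} = (k - 4) a_k / (k+1)^2:
  a_1 = (0 - 4)(1) / 1^2 = -4/1 = -4
  a_2 = (1 - 4)(-4) / 2^2 = 12/4 = 3
  a_3 = (2 - 4)(3) / 3^2 = -6/9 = -2/3
  a_4 = (3 - 4)(-2/3) / 4^2 = (2/3)/16 = 1/24
Hence L_4(x) = x^4/24 - 2 x^3/3 + 3 x^2 - 4 x + 1.

L_4(x); series = x^4/24 - 2 x^3/3 + 3 x^2 - 4 x + 1


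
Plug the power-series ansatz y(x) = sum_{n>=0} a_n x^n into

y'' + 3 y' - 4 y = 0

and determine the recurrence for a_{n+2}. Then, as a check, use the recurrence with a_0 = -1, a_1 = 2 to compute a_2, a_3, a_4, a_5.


Substitute y = sum_n a_n x^n.
y''(x) has coefficient (n+2)(n+1) a_{n+2} at x^n;
3 y'(x) has coefficient 3 (n+1) a_{n+1} at x^n;
-4 y(x) has coefficient -4 a_n at x^n.
Matching x^n: (n+2)(n+1) a_{n+2} + 3 (n+1) a_{n+1} - 4 a_n = 0.
Thus a_{n+2} = [-3 (n+1) a_{n+1} + 4 a_n] / ((n+1)(n+2)).

Check with a_0 = -1, a_1 = 2 (apply the recurrence for n = 0, 1, 2, 3): a_0 = -1, a_1 = 2, a_2 = -5, a_3 = 19/3, a_4 = -77/12, a_5 = 307/60.

a_(n+2) = [-3 (n+1) a_(n+1) + 4 a_n] / ((n+1)(n+2)); check: a_0 = -1, a_1 = 2, a_2 = -5, a_3 = 19/3, a_4 = -77/12, a_5 = 307/60


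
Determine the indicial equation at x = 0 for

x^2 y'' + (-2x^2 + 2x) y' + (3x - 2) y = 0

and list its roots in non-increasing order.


Divide by x^2 to reach normal form y'' + P_1(x) y' + P_2(x) y = 0 with P_1(x) = -2 + 2/x and P_2(x) = 3/x - 2/x^2.
x = 0 is a singular point because the y'-coefficient -2 + 2/x has a pole at x = 0 and the y-coefficient 3/x - 2/x^2 has a pole at x = 0.
It is a regular singular point because x P_1(x) = p(x) = 2 - 2x and x^2 P_2(x) = q(x) = 3x - 2 are polynomials, hence analytic at x = 0.
p(0) = 2,  q(0) = -2.
Indicial equation: r(r-1) + p(0) r + q(0) = 0, i.e. r^2 + (p(0) - 1) r + q(0) = 0, i.e. r^2 + 1 r - 2 = 0.
Discriminant: (1)^2 - 4(-2) = 9, so r = (-1 ± 3)/2.
Solving: r_1 = 1, r_2 = -2.

indicial: r^2 + 1 r - 2 = 0; roots r_1 = 1, r_2 = -2


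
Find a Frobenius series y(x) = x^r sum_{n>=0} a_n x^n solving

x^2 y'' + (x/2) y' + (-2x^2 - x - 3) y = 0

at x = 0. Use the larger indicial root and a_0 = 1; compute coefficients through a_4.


Write in Frobenius form y'' + (p(x)/x) y' + (q(x)/x^2) y = 0:
  p(x) = 1/2,  q(x) = -2x^2 - x - 3.
Indicial equation: r(r-1) + (1/2) r + (-3) = 0 -> roots r_1 = 2, r_2 = -3/2.
Take r = r_1 = 2. Let y(x) = x^r sum_{n>=0} a_n x^n with a_0 = 1.
Substitute y = x^r sum a_n x^n and match x^{r+n}. The recurrence is
  D(n) a_n - 1 a_{n-1} - 2 a_{n-2} = 0,  where D(n) = (r+n)(r+n-1) + (1/2)(r+n) + (-3).
  a_n = [1 a_{n-1} + 2 a_{n-2}] / D(n).
Since the indicial polynomial factors as (r - r_1)(r - r_2), D(n) = (r_1 + n - r_1)(r_1 + n - r_2) = n(n + 7/2).
Evaluating step by step (a_0 = 1):
  n = 1: D(1) = 1(1 + 7/2) = 9/2; numerator = 1(1) = 1; a_1 = (1)/(9/2) = 2/9
  n = 2: D(2) = 2(2 + 7/2) = 11; numerator = 1(2/9) + 2(1) = 20/9; a_2 = (20/9)/(11) = 20/99
  n = 3: D(3) = 3(3 + 7/2) = 39/2; numerator = 1(20/99) + 2(2/9) = 64/99; a_3 = (64/99)/(39/2) = 128/3861
  n = 4: D(4) = 4(4 + 7/2) = 30; numerator = 1(128/3861) + 2(20/99) = 1688/3861; a_4 = (1688/3861)/(30) = 844/57915

r = 2; a_0 = 1; a_1 = 2/9; a_2 = 20/99; a_3 = 128/3861; a_4 = 844/57915


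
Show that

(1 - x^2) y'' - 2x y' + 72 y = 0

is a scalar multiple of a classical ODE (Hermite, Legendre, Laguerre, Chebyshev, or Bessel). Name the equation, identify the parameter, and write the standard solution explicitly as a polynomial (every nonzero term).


The equation is already in a standard form:  (1 - x^2) y'' - 2x y' + 72 y = 0.
This matches the Legendre equation (1 - x^2) y'' - 2x y' + n(n+1) y = 0 (note the -2x y' term) with n(n+1) = 72, so n = 8; the polynomial solution is P_8(x).
With y = sum_k a_k x^k, matching x^k gives (k+2)(k+1) a_{k+2} = [k(k+1) - n(n+1)] a_k = (k - 8)(k + 9) a_k. The right side vanishes at k = 8, so the series with the parity of 8 terminates at degree 8.
Standard normalization (P_n(1) = 1): leading coefficient (2n)!/(2^n (n!)^2) = 20922789888000/(256*1625702400) = 6435/128, so a_8 = 6435/128. Work downward with a_k = (k+1)(k+2) a_{k+2} / ((k - 8)(k + 9)):
  a_6 = (7)(8)(6435/128) / ((6 - 8)(6 + 9)) = (45045/16)/(-30) = -3003/32
  a_4 = (5)(6)(-3003/32) / ((4 - 8)(4 + 9)) = (-45045/16)/(-52) = 3465/64
  a_2 = (3)(4)(3465/64) / ((2 - 8)(2 + 9)) = (10395/16)/(-66) = -315/32
  a_0 = (1)(2)(-315/32) / ((0 - 8)(0 + 9)) = (-315/16)/(-72) = 35/128
Hence P_8(x) = 6435 x^8/128 - 3003 x^6/32 + 3465 x^4/64 - 315 x^2/32 + 35/128.

P_8(x); series = 6435 x^8/128 - 3003 x^6/32 + 3465 x^4/64 - 315 x^2/32 + 35/128


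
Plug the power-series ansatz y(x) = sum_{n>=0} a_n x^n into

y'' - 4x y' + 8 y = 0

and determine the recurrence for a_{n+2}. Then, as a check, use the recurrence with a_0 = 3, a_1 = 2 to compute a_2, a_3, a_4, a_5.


Substitute y = sum_n a_n x^n.
y''(x) has coefficient (n+2)(n+1) a_{n+2} at x^n;
-4 x y'(x) has coefficient -4 n a_n at x^n (shift);
8 y(x) has coefficient 8 a_n at x^n.
Matching x^n: (n+2)(n+1) a_{n+2} + (-4n + 8) a_n = 0.
Thus a_{n+2} = (4n - 8) / ((n+1)(n+2)) * a_n.

Check with a_0 = 3, a_1 = 2 (apply the recurrence for n = 0, 1, 2, 3): a_0 = 3, a_1 = 2, a_2 = -12, a_3 = -4/3, a_4 = 0, a_5 = -4/15.

a_(n+2) = (4n - 8) / ((n+1)(n+2)) * a_n; check: a_0 = 3, a_1 = 2, a_2 = -12, a_3 = -4/3, a_4 = 0, a_5 = -4/15


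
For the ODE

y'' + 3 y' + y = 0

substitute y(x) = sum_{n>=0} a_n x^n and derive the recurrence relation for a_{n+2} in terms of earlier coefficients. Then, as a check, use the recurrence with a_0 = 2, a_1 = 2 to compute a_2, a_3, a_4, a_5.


Substitute y = sum_n a_n x^n.
y''(x) has coefficient (n+2)(n+1) a_{n+2} at x^n;
3 y'(x) has coefficient 3 (n+1) a_{n+1} at x^n;
y(x) has coefficient 1 a_n at x^n.
Matching x^n: (n+2)(n+1) a_{n+2} + 3 (n+1) a_{n+1} + 1 a_n = 0.
Thus a_{n+2} = [-3 (n+1) a_{n+1} - 1 a_n] / ((n+1)(n+2)).

Check with a_0 = 2, a_1 = 2 (apply the recurrence for n = 0, 1, 2, 3): a_0 = 2, a_1 = 2, a_2 = -4, a_3 = 11/3, a_4 = -29/12, a_5 = 19/15.

a_(n+2) = [-3 (n+1) a_(n+1) - 1 a_n] / ((n+1)(n+2)); check: a_0 = 2, a_1 = 2, a_2 = -4, a_3 = 11/3, a_4 = -29/12, a_5 = 19/15


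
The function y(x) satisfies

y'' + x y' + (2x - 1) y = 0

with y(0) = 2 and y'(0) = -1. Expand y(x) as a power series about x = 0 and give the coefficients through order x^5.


Ansatz: y(x) = sum_{n>=0} a_n x^n, so y'(x) = sum_{n>=1} n a_n x^(n-1) and y''(x) = sum_{n>=2} n(n-1) a_n x^(n-2).
Substitute into P(x) y'' + Q(x) y' + R(x) y = 0 with P(x) = 1, Q(x) = x, R(x) = 2x - 1, and match powers of x.
Initial conditions: a_0 = 2, a_1 = -1.
Setting the coefficient of each power of x to zero and solving order by order (substituting the coefficients already found):
  x^0: 2 a_2 - a_0 = 0  ->  2 a_2 = a_0 = 2  ->  a_2 = 1
  x^1: 6 a_3 + 2 a_0 = 0  ->  6 a_3 = -2 a_0 = -4  ->  a_3 = -2/3
  x^2: 12 a_4 + a_2 + 2 a_1 = 0  ->  12 a_4 = -a_2 - 2 a_1 = 1  ->  a_4 = 1/12
  x^3: 20 a_5 + 2 a_3 + 2 a_2 = 0  ->  20 a_5 = -2 a_3 - 2 a_2 = -2/3  ->  a_5 = -1/30
Truncated series: y(x) = 2 - x + x^2 - (2/3) x^3 + (1/12) x^4 - (1/30) x^5 + O(x^6).

a_0 = 2; a_1 = -1; a_2 = 1; a_3 = -2/3; a_4 = 1/12; a_5 = -1/30


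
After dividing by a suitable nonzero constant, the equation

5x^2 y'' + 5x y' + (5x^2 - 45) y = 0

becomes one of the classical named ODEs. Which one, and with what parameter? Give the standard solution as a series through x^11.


All three coefficients share the factor 5; dividing through by 5 gives  x^2 y'' + x y' + (x^2 - 9) y = 0.
This matches the Bessel equation x^2 y'' + x y' + (x^2 - nu^2) y = 0 with nu^2 = 9, so nu = 3; the solution bounded at x = 0 is J_3(x).
Frobenius at x = 0: indicial roots ±nu; for r = nu the recurrence k(k + 2nu) c_k = -c_{k-2} gives the standard series J_nu(x) = sum_{k>=0} (-1)^k / (k! (k+nu)!) (x/2)^(2k+nu). Evaluate the first 5 terms:
  k = 0: (-1)^0 / (0! * 3! * 2^3) x^3 = 1/(1*6*8) x^3 = (1/48) x^3
  k = 1: (-1)^1 / (1! * 4! * 2^5) x^5 = -1/(1*24*32) x^5 = (-1/768) x^5
  k = 2: (-1)^2 / (2! * 5! * 2^7) x^7 = 1/(2*120*128) x^7 = (1/30720) x^7
  k = 3: (-1)^3 / (3! * 6! * 2^9) x^9 = -1/(6*720*512) x^9 = (-1/2211840) x^9
  k = 4: (-1)^4 / (4! * 7! * 2^11) x^11 = 1/(24*5040*2048) x^11 = (1/247726080) x^11
Hence J_3(x) = x^11/247726080 - x^9/2211840 + x^7/30720 - x^5/768 + x^3/48 + ....

J_3(x); series = x^11/247726080 - x^9/2211840 + x^7/30720 - x^5/768 + x^3/48


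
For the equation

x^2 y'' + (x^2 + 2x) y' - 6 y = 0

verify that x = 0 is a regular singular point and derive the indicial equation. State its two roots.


Divide by x^2 to reach normal form y'' + P_1(x) y' + P_2(x) y = 0 with P_1(x) = 1 + 2/x and P_2(x) = -6/x^2.
x = 0 is a singular point because the y'-coefficient 1 + 2/x has a pole at x = 0 and the y-coefficient -6/x^2 has a pole at x = 0.
It is a regular singular point because x P_1(x) = p(x) = x + 2 and x^2 P_2(x) = q(x) = -6 are polynomials, hence analytic at x = 0.
p(0) = 2,  q(0) = -6.
Indicial equation: r(r-1) + p(0) r + q(0) = 0, i.e. r^2 + (p(0) - 1) r + q(0) = 0, i.e. r^2 + 1 r - 6 = 0.
Discriminant: (1)^2 - 4(-6) = 25, so r = (-1 ± 5)/2.
Solving: r_1 = 2, r_2 = -3.

indicial: r^2 + 1 r - 6 = 0; roots r_1 = 2, r_2 = -3


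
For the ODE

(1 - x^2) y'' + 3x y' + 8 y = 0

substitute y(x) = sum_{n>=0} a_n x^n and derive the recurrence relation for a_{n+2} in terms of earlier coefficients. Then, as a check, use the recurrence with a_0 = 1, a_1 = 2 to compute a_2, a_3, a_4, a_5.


Substitute y = sum_n a_n x^n.
(1 - 1 x^2) y'' contributes (n+2)(n+1) a_{n+2} - n(n-1) a_n at x^n.
3 x y'(x) contributes 3 n a_n at x^n.
8 y(x) contributes 8 a_n at x^n.
Matching x^n: (n+2)(n+1) a_{n+2} + (-n(n-1) + 3 n + 8) a_n = 0.
Thus a_{n+2} = (n(n-1) - 3 n - 8) / ((n+1)(n+2)) * a_n.

Check with a_0 = 1, a_1 = 2 (apply the recurrence for n = 0, 1, 2, 3): a_0 = 1, a_1 = 2, a_2 = -4, a_3 = -11/3, a_4 = 4, a_5 = 121/60.

a_(n+2) = (n(n-1) - 3 n - 8) / ((n+1)(n+2)) * a_n; check: a_0 = 1, a_1 = 2, a_2 = -4, a_3 = -11/3, a_4 = 4, a_5 = 121/60


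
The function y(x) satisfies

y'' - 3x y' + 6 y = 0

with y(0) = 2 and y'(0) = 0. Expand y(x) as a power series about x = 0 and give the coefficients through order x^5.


Ansatz: y(x) = sum_{n>=0} a_n x^n, so y'(x) = sum_{n>=1} n a_n x^(n-1) and y''(x) = sum_{n>=2} n(n-1) a_n x^(n-2).
Substitute into P(x) y'' + Q(x) y' + R(x) y = 0 with P(x) = 1, Q(x) = -3x, R(x) = 6, and match powers of x.
Initial conditions: a_0 = 2, a_1 = 0.
Setting the coefficient of each power of x to zero and solving order by order (substituting the coefficients already found):
  x^0: 2 a_2 + 6 a_0 = 0  ->  2 a_2 = -6 a_0 = -12  ->  a_2 = -6
  x^1: 6 a_3 + 3 a_1 = 0  ->  6 a_3 = -3 a_1 = 0  ->  a_3 = 0
  x^2: 12 a_4 = 0  ->  a_4 = 0
  x^3: 20 a_5 - 3 a_3 = 0  ->  20 a_5 = 3 a_3 = 0  ->  a_5 = 0
Truncated series: y(x) = 2 - 6 x^2 + O(x^6).

a_0 = 2; a_1 = 0; a_2 = -6; a_3 = 0; a_4 = 0; a_5 = 0


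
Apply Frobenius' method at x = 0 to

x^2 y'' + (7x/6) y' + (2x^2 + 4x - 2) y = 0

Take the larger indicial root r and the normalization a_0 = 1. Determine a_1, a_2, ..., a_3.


Write in Frobenius form y'' + (p(x)/x) y' + (q(x)/x^2) y = 0:
  p(x) = 7/6,  q(x) = 2x^2 + 4x - 2.
Indicial equation: r(r-1) + (7/6) r + (-2) = 0 -> roots r_1 = 4/3, r_2 = -3/2.
Take r = r_1 = 4/3. Let y(x) = x^r sum_{n>=0} a_n x^n with a_0 = 1.
Substitute y = x^r sum a_n x^n and match x^{r+n}. The recurrence is
  D(n) a_n + 4 a_{n-1} + 2 a_{n-2} = 0,  where D(n) = (r+n)(r+n-1) + (7/6)(r+n) + (-2).
  a_n = [-4 a_{n-1} - 2 a_{n-2}] / D(n).
Since the indicial polynomial factors as (r - r_1)(r - r_2), D(n) = (r_1 + n - r_1)(r_1 + n - r_2) = n(n + 17/6).
Evaluating step by step (a_0 = 1):
  n = 1: D(1) = 1(1 + 17/6) = 23/6; numerator = -4(1) = -4; a_1 = (-4)/(23/6) = -24/23
  n = 2: D(2) = 2(2 + 17/6) = 29/3; numerator = -4(-24/23) - 2(1) = 50/23; a_2 = (50/23)/(29/3) = 150/667
  n = 3: D(3) = 3(3 + 17/6) = 35/2; numerator = -4(150/667) - 2(-24/23) = 792/667; a_3 = (792/667)/(35/2) = 1584/23345

r = 4/3; a_0 = 1; a_1 = -24/23; a_2 = 150/667; a_3 = 1584/23345


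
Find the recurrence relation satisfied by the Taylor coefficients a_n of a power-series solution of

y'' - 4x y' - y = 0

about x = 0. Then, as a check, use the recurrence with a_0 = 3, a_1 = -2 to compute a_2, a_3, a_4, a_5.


Substitute y = sum_n a_n x^n.
y''(x) has coefficient (n+2)(n+1) a_{n+2} at x^n;
-4 x y'(x) has coefficient -4 n a_n at x^n (shift);
-y(x) has coefficient -1 a_n at x^n.
Matching x^n: (n+2)(n+1) a_{n+2} + (-4n - 1) a_n = 0.
Thus a_{n+2} = (4n + 1) / ((n+1)(n+2)) * a_n.

Check with a_0 = 3, a_1 = -2 (apply the recurrence for n = 0, 1, 2, 3): a_0 = 3, a_1 = -2, a_2 = 3/2, a_3 = -5/3, a_4 = 9/8, a_5 = -13/12.

a_(n+2) = (4n + 1) / ((n+1)(n+2)) * a_n; check: a_0 = 3, a_1 = -2, a_2 = 3/2, a_3 = -5/3, a_4 = 9/8, a_5 = -13/12


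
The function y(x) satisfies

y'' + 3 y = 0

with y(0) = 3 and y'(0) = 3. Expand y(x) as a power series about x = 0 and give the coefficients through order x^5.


Ansatz: y(x) = sum_{n>=0} a_n x^n, so y'(x) = sum_{n>=1} n a_n x^(n-1) and y''(x) = sum_{n>=2} n(n-1) a_n x^(n-2).
Substitute into P(x) y'' + Q(x) y' + R(x) y = 0 with P(x) = 1, Q(x) = 0, R(x) = 3, and match powers of x.
Initial conditions: a_0 = 3, a_1 = 3.
Setting the coefficient of each power of x to zero and solving order by order (substituting the coefficients already found):
  x^0: 2 a_2 + 3 a_0 = 0  ->  2 a_2 = -3 a_0 = -9  ->  a_2 = -9/2
  x^1: 6 a_3 + 3 a_1 = 0  ->  6 a_3 = -3 a_1 = -9  ->  a_3 = -3/2
  x^2: 12 a_4 + 3 a_2 = 0  ->  12 a_4 = -3 a_2 = 27/2  ->  a_4 = 9/8
  x^3: 20 a_5 + 3 a_3 = 0  ->  20 a_5 = -3 a_3 = 9/2  ->  a_5 = 9/40
Truncated series: y(x) = 3 + 3 x - (9/2) x^2 - (3/2) x^3 + (9/8) x^4 + (9/40) x^5 + O(x^6).

a_0 = 3; a_1 = 3; a_2 = -9/2; a_3 = -3/2; a_4 = 9/8; a_5 = 9/40


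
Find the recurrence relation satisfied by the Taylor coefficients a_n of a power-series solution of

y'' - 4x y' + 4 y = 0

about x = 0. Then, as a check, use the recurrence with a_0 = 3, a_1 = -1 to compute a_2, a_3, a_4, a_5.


Substitute y = sum_n a_n x^n.
y''(x) has coefficient (n+2)(n+1) a_{n+2} at x^n;
-4 x y'(x) has coefficient -4 n a_n at x^n (shift);
4 y(x) has coefficient 4 a_n at x^n.
Matching x^n: (n+2)(n+1) a_{n+2} + (-4n + 4) a_n = 0.
Thus a_{n+2} = (4n - 4) / ((n+1)(n+2)) * a_n.

Check with a_0 = 3, a_1 = -1 (apply the recurrence for n = 0, 1, 2, 3): a_0 = 3, a_1 = -1, a_2 = -6, a_3 = 0, a_4 = -2, a_5 = 0.

a_(n+2) = (4n - 4) / ((n+1)(n+2)) * a_n; check: a_0 = 3, a_1 = -1, a_2 = -6, a_3 = 0, a_4 = -2, a_5 = 0


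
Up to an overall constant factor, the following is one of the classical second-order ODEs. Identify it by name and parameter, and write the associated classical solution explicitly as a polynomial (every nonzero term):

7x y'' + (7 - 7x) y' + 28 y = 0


All three coefficients share the factor 7; dividing through by 7 gives  x y'' + (1 - x) y' + 4 y = 0.
This matches the Laguerre equation x y'' + (1 - x) y' + n y = 0 with n = 4; the polynomial solution is L_4(x).
With y = sum_k a_k x^k, matching x^k gives (k+1)k a_{k+1} + (k+1) a_{k+1} - k a_k + n a_k = 0, i.e. (k+1)^2 a_{k+1} = (k - n) a_k = (k - 4) a_k. The right side vanishes at k = 4, so the series terminates at degree 4.
Standard normalization L_n(0) = 1 gives a_0 = 1. Work upward with a_{k+1} = (k - 4) a_k / (k+1)^2:
  a_1 = (0 - 4)(1) / 1^2 = -4/1 = -4
  a_2 = (1 - 4)(-4) / 2^2 = 12/4 = 3
  a_3 = (2 - 4)(3) / 3^2 = -6/9 = -2/3
  a_4 = (3 - 4)(-2/3) / 4^2 = (2/3)/16 = 1/24
Hence L_4(x) = x^4/24 - 2 x^3/3 + 3 x^2 - 4 x + 1.

L_4(x); series = x^4/24 - 2 x^3/3 + 3 x^2 - 4 x + 1


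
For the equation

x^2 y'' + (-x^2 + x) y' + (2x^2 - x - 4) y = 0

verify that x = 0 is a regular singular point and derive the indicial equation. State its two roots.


Divide by x^2 to reach normal form y'' + P_1(x) y' + P_2(x) y = 0 with P_1(x) = -1 + 1/x and P_2(x) = 2 - 1/x - 4/x^2.
x = 0 is a singular point because the y'-coefficient -1 + 1/x has a pole at x = 0 and the y-coefficient 2 - 1/x - 4/x^2 has a pole at x = 0.
It is a regular singular point because x P_1(x) = p(x) = 1 - x and x^2 P_2(x) = q(x) = 2x^2 - x - 4 are polynomials, hence analytic at x = 0.
p(0) = 1,  q(0) = -4.
Indicial equation: r(r-1) + p(0) r + q(0) = 0, i.e. r^2 + (p(0) - 1) r + q(0) = 0, i.e. r^2 - 4 = 0.
Discriminant: (0)^2 - 4(-4) = 16, so r = (0 ± 4)/2.
Solving: r_1 = 2, r_2 = -2.

indicial: r^2 - 4 = 0; roots r_1 = 2, r_2 = -2


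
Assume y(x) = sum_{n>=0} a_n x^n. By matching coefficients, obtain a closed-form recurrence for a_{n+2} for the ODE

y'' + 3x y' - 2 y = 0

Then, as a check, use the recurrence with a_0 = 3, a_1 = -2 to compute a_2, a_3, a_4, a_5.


Substitute y = sum_n a_n x^n.
y''(x) has coefficient (n+2)(n+1) a_{n+2} at x^n;
3 x y'(x) has coefficient 3 n a_n at x^n (shift);
-2 y(x) has coefficient -2 a_n at x^n.
Matching x^n: (n+2)(n+1) a_{n+2} + (3n - 2) a_n = 0.
Thus a_{n+2} = (-3n + 2) / ((n+1)(n+2)) * a_n.

Check with a_0 = 3, a_1 = -2 (apply the recurrence for n = 0, 1, 2, 3): a_0 = 3, a_1 = -2, a_2 = 3, a_3 = 1/3, a_4 = -1, a_5 = -7/60.

a_(n+2) = (-3n + 2) / ((n+1)(n+2)) * a_n; check: a_0 = 3, a_1 = -2, a_2 = 3, a_3 = 1/3, a_4 = -1, a_5 = -7/60


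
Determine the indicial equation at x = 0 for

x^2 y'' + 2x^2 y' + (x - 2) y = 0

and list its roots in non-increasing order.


Divide by x^2 to reach normal form y'' + P_1(x) y' + P_2(x) y = 0 with P_1(x) = 2 and P_2(x) = 1/x - 2/x^2.
x = 0 is a singular point because the y-coefficient 1/x - 2/x^2 has a pole at x = 0.
It is a regular singular point because x P_1(x) = p(x) = 2x and x^2 P_2(x) = q(x) = x - 2 are polynomials, hence analytic at x = 0.
p(0) = 0,  q(0) = -2.
Indicial equation: r(r-1) + p(0) r + q(0) = 0, i.e. r^2 + (p(0) - 1) r + q(0) = 0, i.e. r^2 - 1 r - 2 = 0.
Discriminant: (-1)^2 - 4(-2) = 9, so r = (1 ± 3)/2.
Solving: r_1 = 2, r_2 = -1.

indicial: r^2 - 1 r - 2 = 0; roots r_1 = 2, r_2 = -1


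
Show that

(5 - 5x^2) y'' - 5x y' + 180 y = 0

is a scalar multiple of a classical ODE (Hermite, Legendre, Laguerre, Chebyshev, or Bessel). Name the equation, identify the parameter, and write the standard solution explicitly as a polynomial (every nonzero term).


All three coefficients share the factor 5; dividing through by 5 gives  (1 - x^2) y'' - x y' + 36 y = 0.
This matches the Chebyshev equation (1 - x^2) y'' - x y' + n^2 y = 0 (note the -x y' term, not -2x y') with n^2 = 36, so n = 6; the polynomial solution is T_6(x).
With y = sum_k a_k x^k, matching x^k gives (k+2)(k+1) a_{k+2} = (k^2 - n^2) a_k = (k - 6)(k + 6) a_k. The right side vanishes at k = 6, so the series with the parity of 6 terminates at degree 6.
Standard normalization: leading coefficient of T_n is 2^(n-1), so a_6 = 2^5 = 32. Work downward with a_k = (k+1)(k+2) a_{k+2} / ((k - 6)(k + 6)):
  a_4 = (5)(6)(32) / ((4 - 6)(4 + 6)) = 960/(-20) = -48
  a_2 = (3)(4)(-48) / ((2 - 6)(2 + 6)) = -576/(-32) = 18
  a_0 = (1)(2)(18) / ((0 - 6)(0 + 6)) = 36/(-36) = -1
Hence T_6(x) = 32 x^6 - 48 x^4 + 18 x^2 - 1.

T_6(x); series = 32 x^6 - 48 x^4 + 18 x^2 - 1


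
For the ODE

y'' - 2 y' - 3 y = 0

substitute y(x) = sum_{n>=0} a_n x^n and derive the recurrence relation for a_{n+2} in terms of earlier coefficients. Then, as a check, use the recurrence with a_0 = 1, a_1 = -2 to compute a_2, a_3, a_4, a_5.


Substitute y = sum_n a_n x^n.
y''(x) has coefficient (n+2)(n+1) a_{n+2} at x^n;
-2 y'(x) has coefficient -2 (n+1) a_{n+1} at x^n;
-3 y(x) has coefficient -3 a_n at x^n.
Matching x^n: (n+2)(n+1) a_{n+2} - 2 (n+1) a_{n+1} - 3 a_n = 0.
Thus a_{n+2} = [2 (n+1) a_{n+1} + 3 a_n] / ((n+1)(n+2)).

Check with a_0 = 1, a_1 = -2 (apply the recurrence for n = 0, 1, 2, 3): a_0 = 1, a_1 = -2, a_2 = -1/2, a_3 = -4/3, a_4 = -19/24, a_5 = -31/60.

a_(n+2) = [2 (n+1) a_(n+1) + 3 a_n] / ((n+1)(n+2)); check: a_0 = 1, a_1 = -2, a_2 = -1/2, a_3 = -4/3, a_4 = -19/24, a_5 = -31/60


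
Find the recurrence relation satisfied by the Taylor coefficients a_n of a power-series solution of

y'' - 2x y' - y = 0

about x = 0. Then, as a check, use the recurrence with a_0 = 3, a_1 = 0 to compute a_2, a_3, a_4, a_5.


Substitute y = sum_n a_n x^n.
y''(x) has coefficient (n+2)(n+1) a_{n+2} at x^n;
-2 x y'(x) has coefficient -2 n a_n at x^n (shift);
-y(x) has coefficient -1 a_n at x^n.
Matching x^n: (n+2)(n+1) a_{n+2} + (-2n - 1) a_n = 0.
Thus a_{n+2} = (2n + 1) / ((n+1)(n+2)) * a_n.

Check with a_0 = 3, a_1 = 0 (apply the recurrence for n = 0, 1, 2, 3): a_0 = 3, a_1 = 0, a_2 = 3/2, a_3 = 0, a_4 = 5/8, a_5 = 0.

a_(n+2) = (2n + 1) / ((n+1)(n+2)) * a_n; check: a_0 = 3, a_1 = 0, a_2 = 3/2, a_3 = 0, a_4 = 5/8, a_5 = 0


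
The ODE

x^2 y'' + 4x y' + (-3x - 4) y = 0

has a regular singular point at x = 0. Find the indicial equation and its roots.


Divide by x^2 to reach normal form y'' + P_1(x) y' + P_2(x) y = 0 with P_1(x) = 4/x and P_2(x) = -3/x - 4/x^2.
x = 0 is a singular point because the y'-coefficient 4/x has a pole at x = 0 and the y-coefficient -3/x - 4/x^2 has a pole at x = 0.
It is a regular singular point because x P_1(x) = p(x) = 4 and x^2 P_2(x) = q(x) = -3x - 4 are polynomials, hence analytic at x = 0.
p(0) = 4,  q(0) = -4.
Indicial equation: r(r-1) + p(0) r + q(0) = 0, i.e. r^2 + (p(0) - 1) r + q(0) = 0, i.e. r^2 + 3 r - 4 = 0.
Discriminant: (3)^2 - 4(-4) = 25, so r = (-3 ± 5)/2.
Solving: r_1 = 1, r_2 = -4.

indicial: r^2 + 3 r - 4 = 0; roots r_1 = 1, r_2 = -4
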